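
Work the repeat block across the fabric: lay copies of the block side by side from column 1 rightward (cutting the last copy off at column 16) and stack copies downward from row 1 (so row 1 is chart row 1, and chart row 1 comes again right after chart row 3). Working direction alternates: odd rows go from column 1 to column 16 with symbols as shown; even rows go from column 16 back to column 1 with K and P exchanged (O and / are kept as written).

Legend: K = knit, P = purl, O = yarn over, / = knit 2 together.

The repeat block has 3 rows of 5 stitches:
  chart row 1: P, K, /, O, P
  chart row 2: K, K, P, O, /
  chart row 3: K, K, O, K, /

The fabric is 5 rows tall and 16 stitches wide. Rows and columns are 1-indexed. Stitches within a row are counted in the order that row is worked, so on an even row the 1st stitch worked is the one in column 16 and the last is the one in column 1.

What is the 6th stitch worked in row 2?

Result:
P

Derivation:
For row 2: chart row = ((2-1) mod 3) + 1 = 2; this is a WS (even) row.
Chart row 2 tiled across columns 1-16: K K P O / K K P O / K K P O / K
WS row: flip the tiled sequence (start at column 16) and apply K<->P; O and / stay.
Row 2 as worked: P / O K P P / O K P P / O K P P
Counting 6 along the worked row gives P.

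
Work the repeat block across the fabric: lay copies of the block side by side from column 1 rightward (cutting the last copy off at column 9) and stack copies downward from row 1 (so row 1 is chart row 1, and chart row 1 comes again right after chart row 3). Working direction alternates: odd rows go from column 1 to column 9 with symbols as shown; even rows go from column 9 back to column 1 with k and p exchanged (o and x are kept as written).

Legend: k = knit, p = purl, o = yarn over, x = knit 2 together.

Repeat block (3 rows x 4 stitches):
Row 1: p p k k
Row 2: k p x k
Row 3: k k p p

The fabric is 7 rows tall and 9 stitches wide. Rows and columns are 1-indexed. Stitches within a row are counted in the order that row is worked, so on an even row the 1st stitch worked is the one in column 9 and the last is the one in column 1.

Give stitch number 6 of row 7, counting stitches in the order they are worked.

For row 7: chart row = ((7-1) mod 3) + 1 = 1; this is a RS (odd) row.
Chart row 1 tiled across columns 1-9: p p k k p p k k p
Right side: take the tiled row as-is (worked left to right from column 1).
The 6th stitch worked is p.

Result:
p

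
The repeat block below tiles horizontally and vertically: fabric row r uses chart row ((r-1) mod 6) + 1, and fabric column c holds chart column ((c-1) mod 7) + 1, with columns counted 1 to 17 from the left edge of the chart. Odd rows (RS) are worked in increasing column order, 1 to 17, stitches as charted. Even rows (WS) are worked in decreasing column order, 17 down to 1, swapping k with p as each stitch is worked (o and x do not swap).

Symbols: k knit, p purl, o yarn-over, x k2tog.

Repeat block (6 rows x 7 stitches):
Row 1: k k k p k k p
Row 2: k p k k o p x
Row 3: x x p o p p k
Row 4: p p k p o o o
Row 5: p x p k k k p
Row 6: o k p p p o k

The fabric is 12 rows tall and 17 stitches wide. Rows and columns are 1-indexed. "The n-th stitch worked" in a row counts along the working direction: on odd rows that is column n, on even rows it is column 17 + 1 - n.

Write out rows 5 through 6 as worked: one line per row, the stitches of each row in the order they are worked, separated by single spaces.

== ROWS AS WORKED ==
p x p k k k p p x p k k k p p x p
k p o p o k k k p o p o k k k p o

Derivation:
Row 5: chart row 5, RS - tile across columns 1-17 and work as-is.
Row 6: chart row 6, WS - tiled (columns 1-17): o k p p p o k o k p p p o k o k p; work from column 17 back to 1 with k<->p swapped.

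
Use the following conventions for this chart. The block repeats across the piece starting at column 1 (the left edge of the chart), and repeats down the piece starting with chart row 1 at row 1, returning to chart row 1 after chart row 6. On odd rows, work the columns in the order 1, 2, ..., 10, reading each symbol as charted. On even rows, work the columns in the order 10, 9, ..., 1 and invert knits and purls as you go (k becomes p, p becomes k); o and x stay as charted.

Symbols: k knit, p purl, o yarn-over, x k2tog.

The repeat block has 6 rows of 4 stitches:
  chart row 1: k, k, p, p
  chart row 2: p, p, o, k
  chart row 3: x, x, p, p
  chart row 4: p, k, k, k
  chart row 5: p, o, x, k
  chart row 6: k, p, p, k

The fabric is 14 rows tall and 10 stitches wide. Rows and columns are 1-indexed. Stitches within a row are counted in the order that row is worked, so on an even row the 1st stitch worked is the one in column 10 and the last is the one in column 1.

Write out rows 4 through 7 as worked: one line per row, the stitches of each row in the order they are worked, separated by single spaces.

== ROWS AS WORKED ==
p k p p p k p p p k
p o x k p o x k p o
k p p k k p p k k p
k k p p k k p p k k

Derivation:
Row 4: chart row 4, WS - tiled (columns 1-10): p k k k p k k k p k; work from column 10 back to 1 with k<->p swapped.
Row 5: chart row 5, RS - tile across columns 1-10 and work as-is.
Row 6: chart row 6, WS - tiled (columns 1-10): k p p k k p p k k p; work from column 10 back to 1 with k<->p swapped.
Row 7: chart row 1, RS - tile across columns 1-10 and work as-is.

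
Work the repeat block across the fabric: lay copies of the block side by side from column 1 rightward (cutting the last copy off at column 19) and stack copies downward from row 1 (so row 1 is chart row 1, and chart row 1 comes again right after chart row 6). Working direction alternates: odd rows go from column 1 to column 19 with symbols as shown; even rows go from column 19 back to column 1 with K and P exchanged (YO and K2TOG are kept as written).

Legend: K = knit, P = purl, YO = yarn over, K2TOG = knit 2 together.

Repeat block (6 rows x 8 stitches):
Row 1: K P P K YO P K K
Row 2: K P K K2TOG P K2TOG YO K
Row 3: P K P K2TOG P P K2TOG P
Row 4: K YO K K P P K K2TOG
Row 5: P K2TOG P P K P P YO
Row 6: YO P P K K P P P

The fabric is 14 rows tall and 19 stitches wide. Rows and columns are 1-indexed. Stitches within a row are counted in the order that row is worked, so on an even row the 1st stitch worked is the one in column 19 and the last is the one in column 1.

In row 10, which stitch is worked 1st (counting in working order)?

Stitch:
P

Derivation:
For row 10: chart row = ((10-1) mod 6) + 1 = 4; this is a WS (even) row.
Chart row 4 tiled across columns 1-19: K YO K K P P K K2TOG K YO K K P P K K2TOG K YO K
Wrong side: read the tiled row from column 19 down to 1 and exchange K with P (leave YO, K2TOG).
Row 10 as worked: P YO P K2TOG P K K P P YO P K2TOG P K K P P YO P
The 1st stitch worked is P.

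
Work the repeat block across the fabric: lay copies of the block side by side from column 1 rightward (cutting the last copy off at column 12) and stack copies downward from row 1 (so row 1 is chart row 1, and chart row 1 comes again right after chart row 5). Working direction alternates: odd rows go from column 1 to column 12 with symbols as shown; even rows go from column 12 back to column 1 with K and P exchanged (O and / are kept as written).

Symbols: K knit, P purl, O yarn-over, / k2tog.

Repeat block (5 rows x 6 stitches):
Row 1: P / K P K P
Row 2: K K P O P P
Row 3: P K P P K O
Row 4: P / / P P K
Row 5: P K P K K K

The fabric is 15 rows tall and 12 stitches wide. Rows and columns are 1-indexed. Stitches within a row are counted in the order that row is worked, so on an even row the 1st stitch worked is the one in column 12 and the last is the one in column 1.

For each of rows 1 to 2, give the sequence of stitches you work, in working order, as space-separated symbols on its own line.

Rows as worked:
P / K P K P P / K P K P
K K O K P P K K O K P P

Derivation:
Row 1: chart row 1, RS - tile across columns 1-12 and work as-is.
Row 2: chart row 2, WS - tiled (columns 1-12): K K P O P P K K P O P P; work from column 12 back to 1 with K<->P swapped.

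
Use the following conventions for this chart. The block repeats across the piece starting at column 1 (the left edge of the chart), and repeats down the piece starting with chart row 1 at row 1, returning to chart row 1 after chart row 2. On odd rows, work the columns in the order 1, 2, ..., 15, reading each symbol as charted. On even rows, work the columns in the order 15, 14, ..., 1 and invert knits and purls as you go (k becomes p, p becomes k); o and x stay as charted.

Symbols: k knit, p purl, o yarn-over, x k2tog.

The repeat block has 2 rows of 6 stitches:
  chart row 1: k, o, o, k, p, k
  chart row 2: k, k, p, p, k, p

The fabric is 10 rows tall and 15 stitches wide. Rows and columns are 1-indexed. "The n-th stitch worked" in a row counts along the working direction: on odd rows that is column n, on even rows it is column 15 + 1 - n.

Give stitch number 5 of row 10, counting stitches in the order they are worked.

Row 10 uses chart row ((10-1) mod 2)+1 = 2. Row 10 is even, so WS.
Chart row 2 tiled across columns 1-15: k k p p k p k k p p k p k k p
WS row: flip the tiled sequence (start at column 15) and apply k<->p; o and x stay.
Row 10 as worked: k p p k p k k p p k p k k p p
Counting 5 along the worked row gives p.

== STITCH ==
p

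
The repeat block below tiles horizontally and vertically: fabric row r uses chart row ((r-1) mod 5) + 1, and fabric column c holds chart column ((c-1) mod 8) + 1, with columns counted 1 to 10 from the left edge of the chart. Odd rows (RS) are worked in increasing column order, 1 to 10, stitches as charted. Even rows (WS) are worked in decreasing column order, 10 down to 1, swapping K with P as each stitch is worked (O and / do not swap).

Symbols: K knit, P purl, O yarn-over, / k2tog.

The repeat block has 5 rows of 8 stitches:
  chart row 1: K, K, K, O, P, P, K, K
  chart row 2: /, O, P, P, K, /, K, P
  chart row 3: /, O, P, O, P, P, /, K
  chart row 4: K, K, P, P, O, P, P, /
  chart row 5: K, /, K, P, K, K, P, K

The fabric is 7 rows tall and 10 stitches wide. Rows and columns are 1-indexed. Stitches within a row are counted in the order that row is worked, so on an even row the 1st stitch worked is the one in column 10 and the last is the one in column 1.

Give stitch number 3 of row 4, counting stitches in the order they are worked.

For row 4: chart row = ((4-1) mod 5) + 1 = 4; this is a WS (even) row.
Chart row 4 tiled across columns 1-10: K K P P O P P / K K
Wrong side: read the tiled row from column 10 down to 1 and exchange K with P (leave O, /).
Row 4 as worked: P P / K K O K K P P
The 3rd stitch worked is /.

Stitch:
/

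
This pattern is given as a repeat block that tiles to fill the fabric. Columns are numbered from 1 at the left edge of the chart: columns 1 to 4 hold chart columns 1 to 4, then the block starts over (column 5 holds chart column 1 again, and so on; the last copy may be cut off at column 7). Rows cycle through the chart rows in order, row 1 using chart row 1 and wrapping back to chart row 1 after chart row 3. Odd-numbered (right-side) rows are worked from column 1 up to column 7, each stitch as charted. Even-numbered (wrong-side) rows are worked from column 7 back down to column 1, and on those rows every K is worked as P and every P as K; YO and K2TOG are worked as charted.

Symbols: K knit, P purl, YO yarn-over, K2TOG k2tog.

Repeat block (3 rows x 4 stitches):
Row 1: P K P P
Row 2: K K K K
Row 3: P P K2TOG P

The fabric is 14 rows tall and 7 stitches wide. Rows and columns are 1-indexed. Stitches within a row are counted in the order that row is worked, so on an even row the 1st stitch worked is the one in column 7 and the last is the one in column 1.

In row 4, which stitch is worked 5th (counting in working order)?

Stitch:
K

Derivation:
Row 4 uses chart row ((4-1) mod 3)+1 = 1. Row 4 is even, so WS.
Chart row 1 tiled across columns 1-7: P K P P P K P
WS: work from column 7 back to column 1 (reverse the tiled row), swapping K<->P (YO and K2TOG unchanged).
Row 4 as worked: K P K K K P K
Stitch 5 in working order -> K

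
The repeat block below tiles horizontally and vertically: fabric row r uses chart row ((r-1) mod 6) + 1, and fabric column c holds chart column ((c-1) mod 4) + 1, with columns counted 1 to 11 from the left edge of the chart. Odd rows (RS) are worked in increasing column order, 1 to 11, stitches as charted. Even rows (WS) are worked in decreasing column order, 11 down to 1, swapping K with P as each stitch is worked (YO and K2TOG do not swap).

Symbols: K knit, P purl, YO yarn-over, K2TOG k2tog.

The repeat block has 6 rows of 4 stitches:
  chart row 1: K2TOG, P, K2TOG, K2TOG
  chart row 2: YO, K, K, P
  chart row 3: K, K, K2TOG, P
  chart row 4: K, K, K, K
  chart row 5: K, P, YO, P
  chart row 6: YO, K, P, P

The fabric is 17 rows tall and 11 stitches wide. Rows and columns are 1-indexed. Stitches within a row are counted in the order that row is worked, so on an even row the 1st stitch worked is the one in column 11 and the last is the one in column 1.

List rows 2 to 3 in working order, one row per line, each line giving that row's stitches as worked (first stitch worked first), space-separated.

Row 2: chart row 2, WS - tiled (columns 1-11): YO K K P YO K K P YO K K; work from column 11 back to 1 with K<->P swapped.
Row 3: chart row 3, RS - tile across columns 1-11 and work as-is.

Rows as worked:
P P YO K P P YO K P P YO
K K K2TOG P K K K2TOG P K K K2TOG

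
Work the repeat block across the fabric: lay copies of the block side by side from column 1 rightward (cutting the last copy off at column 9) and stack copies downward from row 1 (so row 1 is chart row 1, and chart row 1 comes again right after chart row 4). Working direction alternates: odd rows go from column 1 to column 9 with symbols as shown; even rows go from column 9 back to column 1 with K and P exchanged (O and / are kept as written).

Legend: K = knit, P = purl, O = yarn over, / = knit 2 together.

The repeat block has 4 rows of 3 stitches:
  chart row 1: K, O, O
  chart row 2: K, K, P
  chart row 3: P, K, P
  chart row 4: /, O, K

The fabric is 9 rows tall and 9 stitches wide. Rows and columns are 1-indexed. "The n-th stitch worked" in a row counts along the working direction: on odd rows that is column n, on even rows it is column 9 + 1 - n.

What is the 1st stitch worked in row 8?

== STITCH ==
P

Derivation:
Row 8 uses chart row ((8-1) mod 4)+1 = 4. Row 8 is even, so WS.
Chart row 4 tiled across columns 1-9: / O K / O K / O K
WS row: flip the tiled sequence (start at column 9) and apply K<->P; O and / stay.
Row 8 as worked: P O / P O / P O /
Counting 1 along the worked row gives P.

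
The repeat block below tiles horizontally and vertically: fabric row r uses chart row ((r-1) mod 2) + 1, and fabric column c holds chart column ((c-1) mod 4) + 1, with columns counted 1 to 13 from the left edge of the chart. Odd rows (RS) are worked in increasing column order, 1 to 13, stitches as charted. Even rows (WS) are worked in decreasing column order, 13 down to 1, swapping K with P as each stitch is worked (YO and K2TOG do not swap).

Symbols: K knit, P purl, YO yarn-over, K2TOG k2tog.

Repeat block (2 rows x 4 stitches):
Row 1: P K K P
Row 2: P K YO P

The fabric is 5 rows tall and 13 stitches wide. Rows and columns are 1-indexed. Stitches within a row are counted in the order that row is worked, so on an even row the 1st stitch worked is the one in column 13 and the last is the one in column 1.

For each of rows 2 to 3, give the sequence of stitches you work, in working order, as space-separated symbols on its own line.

== ROWS AS WORKED ==
K K YO P K K YO P K K YO P K
P K K P P K K P P K K P P

Derivation:
Row 2: chart row 2, WS - tiled (columns 1-13): P K YO P P K YO P P K YO P P; work from column 13 back to 1 with K<->P swapped.
Row 3: chart row 1, RS - tile across columns 1-13 and work as-is.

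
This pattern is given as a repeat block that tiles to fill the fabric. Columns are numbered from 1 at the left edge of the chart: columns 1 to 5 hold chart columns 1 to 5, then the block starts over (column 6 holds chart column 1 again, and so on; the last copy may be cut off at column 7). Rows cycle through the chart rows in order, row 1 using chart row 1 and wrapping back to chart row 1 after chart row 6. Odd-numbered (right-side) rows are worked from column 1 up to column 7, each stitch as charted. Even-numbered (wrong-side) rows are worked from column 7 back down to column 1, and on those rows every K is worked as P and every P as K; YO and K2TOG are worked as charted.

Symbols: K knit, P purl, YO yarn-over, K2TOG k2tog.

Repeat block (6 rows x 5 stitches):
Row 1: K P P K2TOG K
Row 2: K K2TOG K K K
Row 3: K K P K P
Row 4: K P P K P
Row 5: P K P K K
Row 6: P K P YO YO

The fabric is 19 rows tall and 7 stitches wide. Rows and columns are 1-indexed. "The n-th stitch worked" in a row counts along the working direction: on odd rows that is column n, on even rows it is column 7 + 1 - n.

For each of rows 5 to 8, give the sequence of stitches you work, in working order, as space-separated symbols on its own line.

Row 5: chart row 5, RS - tile across columns 1-7 and work as-is.
Row 6: chart row 6, WS - tiled (columns 1-7): P K P YO YO P K; work from column 7 back to 1 with K<->P swapped.
Row 7: chart row 1, RS - tile across columns 1-7 and work as-is.
Row 8: chart row 2, WS - tiled (columns 1-7): K K2TOG K K K K K2TOG; work from column 7 back to 1 with K<->P swapped.

== ROWS AS WORKED ==
P K P K K P K
P K YO YO K P K
K P P K2TOG K K P
K2TOG P P P P K2TOG P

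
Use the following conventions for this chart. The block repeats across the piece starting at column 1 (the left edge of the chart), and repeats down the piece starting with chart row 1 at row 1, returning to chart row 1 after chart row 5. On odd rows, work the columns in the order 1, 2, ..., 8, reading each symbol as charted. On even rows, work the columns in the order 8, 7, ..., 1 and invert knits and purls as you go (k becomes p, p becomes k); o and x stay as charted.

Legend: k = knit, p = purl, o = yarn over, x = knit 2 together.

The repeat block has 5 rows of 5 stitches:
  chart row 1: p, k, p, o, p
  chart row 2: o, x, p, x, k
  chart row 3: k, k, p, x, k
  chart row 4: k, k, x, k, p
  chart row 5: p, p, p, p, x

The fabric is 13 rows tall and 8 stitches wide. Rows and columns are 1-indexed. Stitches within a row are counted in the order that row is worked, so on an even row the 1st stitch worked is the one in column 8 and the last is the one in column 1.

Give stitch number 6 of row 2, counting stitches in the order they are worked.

Row 2 uses chart row ((2-1) mod 5)+1 = 2. Row 2 is even, so WS.
Chart row 2 tiled across columns 1-8: o x p x k o x p
Wrong side: read the tiled row from column 8 down to 1 and exchange k with p (leave o, x).
Row 2 as worked: k x o p x k x o
Stitch 6 in working order -> k

Result:
k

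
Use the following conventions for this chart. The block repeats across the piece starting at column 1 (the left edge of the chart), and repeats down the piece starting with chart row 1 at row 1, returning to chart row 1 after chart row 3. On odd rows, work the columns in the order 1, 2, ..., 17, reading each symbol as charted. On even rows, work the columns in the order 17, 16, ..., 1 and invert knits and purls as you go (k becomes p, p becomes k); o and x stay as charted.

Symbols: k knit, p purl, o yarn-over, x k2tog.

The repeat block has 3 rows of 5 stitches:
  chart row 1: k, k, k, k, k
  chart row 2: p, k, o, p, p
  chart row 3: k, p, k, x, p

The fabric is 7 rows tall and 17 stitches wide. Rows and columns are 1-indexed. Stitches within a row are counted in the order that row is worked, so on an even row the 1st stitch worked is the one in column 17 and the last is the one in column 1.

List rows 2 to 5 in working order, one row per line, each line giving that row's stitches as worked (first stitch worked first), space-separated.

Row 2: chart row 2, WS - tiled (columns 1-17): p k o p p p k o p p p k o p p p k; work from column 17 back to 1 with k<->p swapped.
Row 3: chart row 3, RS - tile across columns 1-17 and work as-is.
Row 4: chart row 1, WS - tiled (columns 1-17): k k k k k k k k k k k k k k k k k; work from column 17 back to 1 with k<->p swapped.
Row 5: chart row 2, RS - tile across columns 1-17 and work as-is.

Rows as worked:
p k k k o p k k k o p k k k o p k
k p k x p k p k x p k p k x p k p
p p p p p p p p p p p p p p p p p
p k o p p p k o p p p k o p p p k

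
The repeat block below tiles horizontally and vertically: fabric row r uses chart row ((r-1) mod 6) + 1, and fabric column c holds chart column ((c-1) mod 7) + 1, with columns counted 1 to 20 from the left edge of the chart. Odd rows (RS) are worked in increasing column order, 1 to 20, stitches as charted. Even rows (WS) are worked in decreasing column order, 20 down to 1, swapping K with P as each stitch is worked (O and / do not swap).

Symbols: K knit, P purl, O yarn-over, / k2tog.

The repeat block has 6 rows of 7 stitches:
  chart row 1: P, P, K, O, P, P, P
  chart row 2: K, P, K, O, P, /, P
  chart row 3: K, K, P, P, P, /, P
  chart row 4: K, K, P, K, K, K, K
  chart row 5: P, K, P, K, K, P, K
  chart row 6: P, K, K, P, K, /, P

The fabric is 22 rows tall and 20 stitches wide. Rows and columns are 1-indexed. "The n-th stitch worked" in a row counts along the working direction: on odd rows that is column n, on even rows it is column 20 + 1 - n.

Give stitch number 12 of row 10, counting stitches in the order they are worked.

Row 10 uses chart row ((10-1) mod 6)+1 = 4. Row 10 is even, so WS.
Chart row 4 tiled across columns 1-20: K K P K K K K K K P K K K K K K P K K K
Wrong side: read the tiled row from column 20 down to 1 and exchange K with P (leave O, /).
Row 10 as worked: P P P K P P P P P P K P P P P P P K P P
Stitch 12 in working order -> P

Result:
P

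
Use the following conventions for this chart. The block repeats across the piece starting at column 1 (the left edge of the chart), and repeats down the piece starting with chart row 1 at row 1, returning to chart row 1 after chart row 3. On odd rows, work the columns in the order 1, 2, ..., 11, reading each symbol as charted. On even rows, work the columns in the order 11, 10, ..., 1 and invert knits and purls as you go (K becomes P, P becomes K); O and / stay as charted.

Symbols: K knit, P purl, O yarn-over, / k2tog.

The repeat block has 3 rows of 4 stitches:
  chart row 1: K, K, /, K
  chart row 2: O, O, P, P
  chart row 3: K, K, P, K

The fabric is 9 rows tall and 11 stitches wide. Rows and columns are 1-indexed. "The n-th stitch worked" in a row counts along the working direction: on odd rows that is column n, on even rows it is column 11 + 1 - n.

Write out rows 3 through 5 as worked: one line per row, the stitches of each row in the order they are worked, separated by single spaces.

Row 3: chart row 3, RS - tile across columns 1-11 and work as-is.
Row 4: chart row 1, WS - tiled (columns 1-11): K K / K K K / K K K /; work from column 11 back to 1 with K<->P swapped.
Row 5: chart row 2, RS - tile across columns 1-11 and work as-is.

Rows as worked:
K K P K K K P K K K P
/ P P P / P P P / P P
O O P P O O P P O O P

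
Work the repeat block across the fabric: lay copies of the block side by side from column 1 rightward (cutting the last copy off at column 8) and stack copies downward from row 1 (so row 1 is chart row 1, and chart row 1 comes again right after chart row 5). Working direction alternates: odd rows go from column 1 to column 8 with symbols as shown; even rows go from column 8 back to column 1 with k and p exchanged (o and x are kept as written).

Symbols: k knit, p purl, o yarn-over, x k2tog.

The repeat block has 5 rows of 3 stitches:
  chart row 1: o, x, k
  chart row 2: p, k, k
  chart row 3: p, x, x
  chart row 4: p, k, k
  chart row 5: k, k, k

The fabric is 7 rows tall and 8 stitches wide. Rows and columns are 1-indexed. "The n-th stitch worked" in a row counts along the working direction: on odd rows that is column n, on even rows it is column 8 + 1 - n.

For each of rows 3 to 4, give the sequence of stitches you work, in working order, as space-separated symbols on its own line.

Row 3: chart row 3, RS - tile across columns 1-8 and work as-is.
Row 4: chart row 4, WS - tiled (columns 1-8): p k k p k k p k; work from column 8 back to 1 with k<->p swapped.

Result:
p x x p x x p x
p k p p k p p k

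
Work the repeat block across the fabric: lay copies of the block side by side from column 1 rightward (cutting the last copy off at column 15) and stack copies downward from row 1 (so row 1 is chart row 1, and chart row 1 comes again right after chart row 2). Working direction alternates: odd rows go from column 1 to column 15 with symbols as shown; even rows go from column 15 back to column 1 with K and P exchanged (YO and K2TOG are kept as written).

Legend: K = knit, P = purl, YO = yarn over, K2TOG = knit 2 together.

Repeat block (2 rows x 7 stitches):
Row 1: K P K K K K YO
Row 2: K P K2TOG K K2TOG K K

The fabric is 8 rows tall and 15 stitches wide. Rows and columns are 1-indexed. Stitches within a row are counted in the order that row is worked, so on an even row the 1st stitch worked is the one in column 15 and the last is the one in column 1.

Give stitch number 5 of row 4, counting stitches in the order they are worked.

== STITCH ==
P

Derivation:
For row 4: chart row = ((4-1) mod 2) + 1 = 2; this is a WS (even) row.
Chart row 2 tiled across columns 1-15: K P K2TOG K K2TOG K K K P K2TOG K K2TOG K K K
Wrong side: read the tiled row from column 15 down to 1 and exchange K with P (leave YO, K2TOG).
Row 4 as worked: P P P K2TOG P K2TOG K P P P K2TOG P K2TOG K P
Stitch 5 in working order -> P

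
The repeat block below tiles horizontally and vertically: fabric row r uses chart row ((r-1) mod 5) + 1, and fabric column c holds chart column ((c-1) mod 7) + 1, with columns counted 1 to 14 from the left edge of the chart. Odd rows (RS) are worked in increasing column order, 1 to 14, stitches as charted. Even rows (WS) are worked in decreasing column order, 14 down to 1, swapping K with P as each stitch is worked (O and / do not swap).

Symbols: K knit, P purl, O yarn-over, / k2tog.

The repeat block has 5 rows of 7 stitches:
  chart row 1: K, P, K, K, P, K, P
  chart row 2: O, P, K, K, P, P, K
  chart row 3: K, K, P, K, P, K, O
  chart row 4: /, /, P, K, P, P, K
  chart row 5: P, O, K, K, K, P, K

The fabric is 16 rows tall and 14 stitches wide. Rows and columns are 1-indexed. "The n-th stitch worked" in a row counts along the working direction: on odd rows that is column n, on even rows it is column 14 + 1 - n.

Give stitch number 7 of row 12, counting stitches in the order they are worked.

Stitch:
O

Derivation:
Row 12 uses chart row ((12-1) mod 5)+1 = 2. Row 12 is even, so WS.
Chart row 2 tiled across columns 1-14: O P K K P P K O P K K P P K
WS row: flip the tiled sequence (start at column 14) and apply K<->P; O and / stay.
Row 12 as worked: P K K P P K O P K K P P K O
Stitch 7 in working order -> O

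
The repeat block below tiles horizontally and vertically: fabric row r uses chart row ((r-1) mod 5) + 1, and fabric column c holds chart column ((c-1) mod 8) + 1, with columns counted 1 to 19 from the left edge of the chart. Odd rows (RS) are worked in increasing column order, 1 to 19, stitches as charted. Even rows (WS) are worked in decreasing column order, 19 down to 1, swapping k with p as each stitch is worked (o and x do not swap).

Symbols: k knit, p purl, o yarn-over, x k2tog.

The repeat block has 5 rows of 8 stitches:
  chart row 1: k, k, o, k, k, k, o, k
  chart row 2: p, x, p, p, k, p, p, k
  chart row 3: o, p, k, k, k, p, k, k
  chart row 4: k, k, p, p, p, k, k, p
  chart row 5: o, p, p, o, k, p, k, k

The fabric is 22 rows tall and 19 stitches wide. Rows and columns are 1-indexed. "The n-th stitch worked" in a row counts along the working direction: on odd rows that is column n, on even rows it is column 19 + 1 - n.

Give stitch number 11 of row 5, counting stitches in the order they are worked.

== STITCH ==
p

Derivation:
Row 5: (5-1) mod 5 = 4, so use chart row 5. Odd row -> RS.
Chart row 5 tiled across columns 1-19: o p p o k p k k o p p o k p k k o p p
RS: work column 1 to column 19, symbols as charted — the tiled row is the row as worked.
Counting 11 along the worked row gives p.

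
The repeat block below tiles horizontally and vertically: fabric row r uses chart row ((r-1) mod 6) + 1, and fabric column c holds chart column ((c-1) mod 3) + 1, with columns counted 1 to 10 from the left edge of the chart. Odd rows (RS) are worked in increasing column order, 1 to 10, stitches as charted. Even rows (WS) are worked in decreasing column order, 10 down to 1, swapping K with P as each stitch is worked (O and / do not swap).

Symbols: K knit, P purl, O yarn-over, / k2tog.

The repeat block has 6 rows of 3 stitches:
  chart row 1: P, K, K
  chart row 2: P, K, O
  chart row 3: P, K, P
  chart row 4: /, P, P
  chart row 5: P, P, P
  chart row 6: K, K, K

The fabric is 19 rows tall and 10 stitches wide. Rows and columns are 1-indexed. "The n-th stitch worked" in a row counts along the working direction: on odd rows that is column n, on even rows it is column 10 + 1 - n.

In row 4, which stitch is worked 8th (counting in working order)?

Row 4: (4-1) mod 6 = 3, so use chart row 4. Even row -> WS.
Chart row 4 tiled across columns 1-10: / P P / P P / P P /
Wrong side: read the tiled row from column 10 down to 1 and exchange K with P (leave O, /).
Row 4 as worked: / K K / K K / K K /
The 8th stitch worked is K.

== STITCH ==
K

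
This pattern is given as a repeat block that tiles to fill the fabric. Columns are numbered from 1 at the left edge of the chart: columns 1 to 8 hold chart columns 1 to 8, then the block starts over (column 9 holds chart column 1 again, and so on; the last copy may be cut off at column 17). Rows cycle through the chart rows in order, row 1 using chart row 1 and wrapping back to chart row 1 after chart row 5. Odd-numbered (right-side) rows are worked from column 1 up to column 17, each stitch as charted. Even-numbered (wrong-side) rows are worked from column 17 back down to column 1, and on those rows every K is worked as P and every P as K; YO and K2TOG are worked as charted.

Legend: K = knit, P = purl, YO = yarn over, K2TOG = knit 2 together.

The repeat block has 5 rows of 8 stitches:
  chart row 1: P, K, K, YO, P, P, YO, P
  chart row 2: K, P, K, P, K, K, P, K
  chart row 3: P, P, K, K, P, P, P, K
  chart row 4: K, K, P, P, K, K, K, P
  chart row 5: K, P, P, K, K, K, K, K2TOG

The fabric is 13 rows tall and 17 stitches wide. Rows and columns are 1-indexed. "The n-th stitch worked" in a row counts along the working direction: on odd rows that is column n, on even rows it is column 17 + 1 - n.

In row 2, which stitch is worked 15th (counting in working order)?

Result:
P

Derivation:
Row 2 uses chart row ((2-1) mod 5)+1 = 2. Row 2 is even, so WS.
Chart row 2 tiled across columns 1-17: K P K P K K P K K P K P K K P K K
WS row: flip the tiled sequence (start at column 17) and apply K<->P; YO and K2TOG stay.
Row 2 as worked: P P K P P K P K P P K P P K P K P
Stitch 15 in working order -> P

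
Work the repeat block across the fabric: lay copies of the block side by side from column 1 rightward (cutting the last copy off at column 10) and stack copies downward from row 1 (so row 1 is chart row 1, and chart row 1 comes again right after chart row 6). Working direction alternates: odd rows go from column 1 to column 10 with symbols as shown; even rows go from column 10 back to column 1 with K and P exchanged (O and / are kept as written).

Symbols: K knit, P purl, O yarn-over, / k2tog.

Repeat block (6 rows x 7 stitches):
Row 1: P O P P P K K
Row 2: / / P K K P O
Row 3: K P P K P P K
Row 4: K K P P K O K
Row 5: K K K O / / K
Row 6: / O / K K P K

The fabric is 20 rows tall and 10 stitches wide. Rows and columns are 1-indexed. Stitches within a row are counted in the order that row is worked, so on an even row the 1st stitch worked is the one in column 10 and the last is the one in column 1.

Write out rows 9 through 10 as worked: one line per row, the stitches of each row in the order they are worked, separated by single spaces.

Row 9: chart row 3, RS - tile across columns 1-10 and work as-is.
Row 10: chart row 4, WS - tiled (columns 1-10): K K P P K O K K K P; work from column 10 back to 1 with K<->P swapped.

== ROWS AS WORKED ==
K P P K P P K K P P
K P P P O P K K P P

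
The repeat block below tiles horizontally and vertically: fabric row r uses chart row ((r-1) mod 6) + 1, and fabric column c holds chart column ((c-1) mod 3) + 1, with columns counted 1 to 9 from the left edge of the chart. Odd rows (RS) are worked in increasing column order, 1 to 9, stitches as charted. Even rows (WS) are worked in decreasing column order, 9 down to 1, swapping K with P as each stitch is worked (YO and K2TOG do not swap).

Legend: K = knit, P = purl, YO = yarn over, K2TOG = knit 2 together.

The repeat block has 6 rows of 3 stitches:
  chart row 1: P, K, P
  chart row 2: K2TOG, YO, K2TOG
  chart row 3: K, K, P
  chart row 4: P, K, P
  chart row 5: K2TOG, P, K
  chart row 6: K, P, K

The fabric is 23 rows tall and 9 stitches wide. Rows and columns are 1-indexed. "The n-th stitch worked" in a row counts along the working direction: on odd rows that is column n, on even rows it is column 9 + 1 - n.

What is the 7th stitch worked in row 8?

== STITCH ==
K2TOG

Derivation:
Row 8 uses chart row ((8-1) mod 6)+1 = 2. Row 8 is even, so WS.
Chart row 2 tiled across columns 1-9: K2TOG YO K2TOG K2TOG YO K2TOG K2TOG YO K2TOG
WS: work from column 9 back to column 1 (reverse the tiled row), swapping K<->P (YO and K2TOG unchanged).
Row 8 as worked: K2TOG YO K2TOG K2TOG YO K2TOG K2TOG YO K2TOG
The 7th stitch worked is K2TOG.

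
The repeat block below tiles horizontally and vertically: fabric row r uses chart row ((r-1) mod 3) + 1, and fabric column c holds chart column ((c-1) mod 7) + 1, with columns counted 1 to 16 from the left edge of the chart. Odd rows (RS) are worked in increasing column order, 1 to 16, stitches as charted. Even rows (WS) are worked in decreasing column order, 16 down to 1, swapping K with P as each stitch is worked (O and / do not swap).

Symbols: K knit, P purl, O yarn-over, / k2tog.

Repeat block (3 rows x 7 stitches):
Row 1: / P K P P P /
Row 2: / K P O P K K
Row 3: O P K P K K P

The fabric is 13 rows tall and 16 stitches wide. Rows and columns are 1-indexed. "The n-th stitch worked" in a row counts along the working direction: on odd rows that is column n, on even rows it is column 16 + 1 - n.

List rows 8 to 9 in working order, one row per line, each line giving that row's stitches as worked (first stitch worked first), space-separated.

Result:
P / P P K O K P / P P K O K P /
O P K P K K P O P K P K K P O P

Derivation:
Row 8: chart row 2, WS - tiled (columns 1-16): / K P O P K K / K P O P K K / K; work from column 16 back to 1 with K<->P swapped.
Row 9: chart row 3, RS - tile across columns 1-16 and work as-is.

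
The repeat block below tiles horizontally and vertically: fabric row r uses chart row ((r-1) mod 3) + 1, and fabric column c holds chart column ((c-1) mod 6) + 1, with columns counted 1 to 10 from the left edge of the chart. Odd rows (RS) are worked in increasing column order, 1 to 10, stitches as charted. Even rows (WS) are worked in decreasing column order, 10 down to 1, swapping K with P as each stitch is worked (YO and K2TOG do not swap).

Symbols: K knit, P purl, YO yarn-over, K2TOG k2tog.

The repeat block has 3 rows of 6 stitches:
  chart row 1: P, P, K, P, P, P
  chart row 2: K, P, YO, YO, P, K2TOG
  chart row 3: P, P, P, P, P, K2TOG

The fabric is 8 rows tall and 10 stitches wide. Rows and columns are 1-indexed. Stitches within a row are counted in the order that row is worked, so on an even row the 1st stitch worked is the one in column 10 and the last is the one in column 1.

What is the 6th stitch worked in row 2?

Row 2: (2-1) mod 3 = 1, so use chart row 2. Even row -> WS.
Chart row 2 tiled across columns 1-10: K P YO YO P K2TOG K P YO YO
WS: work from column 10 back to column 1 (reverse the tiled row), swapping K<->P (YO and K2TOG unchanged).
Row 2 as worked: YO YO K P K2TOG K YO YO K P
Stitch 6 in working order -> K

Result:
K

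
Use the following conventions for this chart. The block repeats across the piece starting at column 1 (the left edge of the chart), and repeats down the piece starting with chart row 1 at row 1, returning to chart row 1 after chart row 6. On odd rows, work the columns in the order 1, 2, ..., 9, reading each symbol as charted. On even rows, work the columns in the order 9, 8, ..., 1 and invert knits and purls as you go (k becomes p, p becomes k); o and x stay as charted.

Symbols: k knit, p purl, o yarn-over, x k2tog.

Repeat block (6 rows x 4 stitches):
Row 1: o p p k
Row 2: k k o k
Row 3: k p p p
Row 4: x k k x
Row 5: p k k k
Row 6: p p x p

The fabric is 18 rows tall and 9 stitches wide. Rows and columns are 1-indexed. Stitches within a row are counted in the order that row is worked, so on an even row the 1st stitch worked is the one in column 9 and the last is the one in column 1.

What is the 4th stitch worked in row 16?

Row 16 uses chart row ((16-1) mod 6)+1 = 4. Row 16 is even, so WS.
Chart row 4 tiled across columns 1-9: x k k x x k k x x
Wrong side: read the tiled row from column 9 down to 1 and exchange k with p (leave o, x).
Row 16 as worked: x x p p x x p p x
Stitch 4 in working order -> p

Result:
p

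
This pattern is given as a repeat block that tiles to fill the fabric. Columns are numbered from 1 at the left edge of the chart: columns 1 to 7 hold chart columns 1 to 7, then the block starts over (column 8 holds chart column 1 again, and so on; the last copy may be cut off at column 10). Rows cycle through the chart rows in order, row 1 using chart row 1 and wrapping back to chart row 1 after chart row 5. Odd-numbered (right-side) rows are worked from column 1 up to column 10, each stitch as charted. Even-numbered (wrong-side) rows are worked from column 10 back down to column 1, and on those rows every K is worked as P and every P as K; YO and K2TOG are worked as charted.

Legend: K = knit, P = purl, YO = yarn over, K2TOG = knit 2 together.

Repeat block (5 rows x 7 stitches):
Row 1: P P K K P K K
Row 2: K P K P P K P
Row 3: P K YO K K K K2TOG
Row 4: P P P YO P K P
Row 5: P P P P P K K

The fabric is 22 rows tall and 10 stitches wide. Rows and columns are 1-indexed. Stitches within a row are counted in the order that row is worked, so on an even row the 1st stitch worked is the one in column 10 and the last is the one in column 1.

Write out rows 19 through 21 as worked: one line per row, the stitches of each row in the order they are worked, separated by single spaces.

Result:
P P P YO P K P P P P
K K K P P K K K K K
P P K K P K K P P K

Derivation:
Row 19: chart row 4, RS - tile across columns 1-10 and work as-is.
Row 20: chart row 5, WS - tiled (columns 1-10): P P P P P K K P P P; work from column 10 back to 1 with K<->P swapped.
Row 21: chart row 1, RS - tile across columns 1-10 and work as-is.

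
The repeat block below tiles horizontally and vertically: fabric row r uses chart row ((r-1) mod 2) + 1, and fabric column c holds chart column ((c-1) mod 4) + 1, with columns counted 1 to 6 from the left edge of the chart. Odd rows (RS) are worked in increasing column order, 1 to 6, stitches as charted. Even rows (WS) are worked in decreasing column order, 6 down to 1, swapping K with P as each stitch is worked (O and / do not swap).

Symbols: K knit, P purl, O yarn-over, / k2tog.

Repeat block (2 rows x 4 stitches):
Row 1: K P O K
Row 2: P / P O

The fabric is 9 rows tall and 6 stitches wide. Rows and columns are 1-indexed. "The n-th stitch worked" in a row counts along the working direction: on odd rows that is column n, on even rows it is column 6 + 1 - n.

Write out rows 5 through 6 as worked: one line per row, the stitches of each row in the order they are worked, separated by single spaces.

Result:
K P O K K P
/ K O K / K

Derivation:
Row 5: chart row 1, RS - tile across columns 1-6 and work as-is.
Row 6: chart row 2, WS - tiled (columns 1-6): P / P O P /; work from column 6 back to 1 with K<->P swapped.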